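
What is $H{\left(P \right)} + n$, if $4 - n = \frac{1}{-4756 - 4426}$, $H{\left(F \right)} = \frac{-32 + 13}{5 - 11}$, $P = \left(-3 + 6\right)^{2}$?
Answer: $\frac{98708}{13773} \approx 7.1668$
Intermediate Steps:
$P = 9$ ($P = 3^{2} = 9$)
$H{\left(F \right)} = \frac{19}{6}$ ($H{\left(F \right)} = - \frac{19}{-6} = \left(-19\right) \left(- \frac{1}{6}\right) = \frac{19}{6}$)
$n = \frac{36729}{9182}$ ($n = 4 - \frac{1}{-4756 - 4426} = 4 - \frac{1}{-9182} = 4 - - \frac{1}{9182} = 4 + \frac{1}{9182} = \frac{36729}{9182} \approx 4.0001$)
$H{\left(P \right)} + n = \frac{19}{6} + \frac{36729}{9182} = \frac{98708}{13773}$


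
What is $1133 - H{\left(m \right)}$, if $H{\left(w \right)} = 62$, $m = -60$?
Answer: $1071$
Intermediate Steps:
$1133 - H{\left(m \right)} = 1133 - 62 = 1071$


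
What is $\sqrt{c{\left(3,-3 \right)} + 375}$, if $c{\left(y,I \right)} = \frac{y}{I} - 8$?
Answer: $\sqrt{366} \approx 19.131$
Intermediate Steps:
$c{\left(y,I \right)} = -8 + \frac{y}{I}$ ($c{\left(y,I \right)} = \frac{y}{I} - 8 = -8 + \frac{y}{I}$)
$\sqrt{c{\left(3,-3 \right)} + 375} = \sqrt{\left(-8 + \frac{3}{-3}\right) + 375} = \sqrt{\left(-8 + 3 \left(- \frac{1}{3}\right)\right) + 375} = \sqrt{\left(-8 - 1\right) + 375} = \sqrt{-9 + 375} = \sqrt{366}$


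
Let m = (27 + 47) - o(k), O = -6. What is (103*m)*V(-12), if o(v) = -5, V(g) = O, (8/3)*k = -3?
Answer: -48822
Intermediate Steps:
k = -9/8 (k = (3/8)*(-3) = -9/8 ≈ -1.1250)
V(g) = -6
m = 79 (m = (27 + 47) - 1*(-5) = 74 + 5 = 79)
(103*m)*V(-12) = (103*79)*(-6) = 8137*(-6) = -48822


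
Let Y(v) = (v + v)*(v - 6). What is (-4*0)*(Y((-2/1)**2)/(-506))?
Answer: 0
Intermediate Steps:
Y(v) = 2*v*(-6 + v) (Y(v) = (2*v)*(-6 + v) = 2*v*(-6 + v))
(-4*0)*(Y((-2/1)**2)/(-506)) = (-4*0)*((2*(-2/1)**2*(-6 + (-2/1)**2))/(-506)) = 0*((2*(-2*1)**2*(-6 + (-2*1)**2))*(-1/506)) = 0*((2*(-2)**2*(-6 + (-2)**2))*(-1/506)) = 0*((2*4*(-6 + 4))*(-1/506)) = 0*((2*4*(-2))*(-1/506)) = 0*(-16*(-1/506)) = 0*(8/253) = 0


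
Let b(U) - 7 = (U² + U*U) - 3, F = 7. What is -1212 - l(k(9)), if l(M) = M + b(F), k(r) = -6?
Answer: -1308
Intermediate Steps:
b(U) = 4 + 2*U² (b(U) = 7 + ((U² + U*U) - 3) = 7 + ((U² + U²) - 3) = 7 + (2*U² - 3) = 7 + (-3 + 2*U²) = 4 + 2*U²)
l(M) = 102 + M (l(M) = M + (4 + 2*7²) = M + (4 + 2*49) = M + (4 + 98) = M + 102 = 102 + M)
-1212 - l(k(9)) = -1212 - (102 - 6) = -1212 - 1*96 = -1212 - 96 = -1308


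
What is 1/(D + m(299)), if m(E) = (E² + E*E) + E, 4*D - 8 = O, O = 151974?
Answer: 2/434193 ≈ 4.6062e-6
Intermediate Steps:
D = 75991/2 (D = 2 + (¼)*151974 = 2 + 75987/2 = 75991/2 ≈ 37996.)
m(E) = E + 2*E² (m(E) = (E² + E²) + E = 2*E² + E = E + 2*E²)
1/(D + m(299)) = 1/(75991/2 + 299*(1 + 2*299)) = 1/(75991/2 + 299*(1 + 598)) = 1/(75991/2 + 299*599) = 1/(75991/2 + 179101) = 1/(434193/2) = 2/434193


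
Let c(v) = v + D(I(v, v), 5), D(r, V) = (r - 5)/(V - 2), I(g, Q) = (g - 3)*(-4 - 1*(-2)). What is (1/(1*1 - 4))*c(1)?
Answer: -2/9 ≈ -0.22222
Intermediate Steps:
I(g, Q) = 6 - 2*g (I(g, Q) = (-3 + g)*(-4 + 2) = (-3 + g)*(-2) = 6 - 2*g)
D(r, V) = (-5 + r)/(-2 + V)
c(v) = ⅓ + v/3 (c(v) = v + (-5 + (6 - 2*v))/(-2 + 5) = v + (1 - 2*v)/3 = v + (⅓ - 2*v/3) = ⅓ + v/3)
(1/(1*1 - 4))*c(1) = (1/(1*1 - 4))*(⅓ + (⅓)*1) = (1/(1 - 4))*(⅓ + ⅓) = (1/(-3))*(⅔) = (1*(-⅓))*(⅔) = -⅓*⅔ = -2/9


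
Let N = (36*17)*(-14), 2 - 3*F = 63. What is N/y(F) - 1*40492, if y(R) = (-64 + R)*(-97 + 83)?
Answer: -10246312/253 ≈ -40499.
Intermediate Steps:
F = -61/3 (F = ⅔ - ⅓*63 = ⅔ - 21 = -61/3 ≈ -20.333)
y(R) = 896 - 14*R (y(R) = (-64 + R)*(-14) = 896 - 14*R)
N = -8568 (N = 612*(-14) = -8568)
N/y(F) - 1*40492 = -8568/(896 - 14*(-61/3)) - 1*40492 = -8568/(896 + 854/3) - 40492 = -8568/3542/3 - 40492 = -8568*3/3542 - 40492 = -1836/253 - 40492 = -10246312/253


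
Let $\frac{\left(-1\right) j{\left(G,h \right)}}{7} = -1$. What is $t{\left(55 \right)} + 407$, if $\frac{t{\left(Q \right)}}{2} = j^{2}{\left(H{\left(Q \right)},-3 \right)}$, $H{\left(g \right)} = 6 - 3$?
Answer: $505$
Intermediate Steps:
$H{\left(g \right)} = 3$ ($H{\left(g \right)} = 6 - 3 = 3$)
$j{\left(G,h \right)} = 7$ ($j{\left(G,h \right)} = \left(-7\right) \left(-1\right) = 7$)
$t{\left(Q \right)} = 98$ ($t{\left(Q \right)} = 2 \cdot 7^{2} = 2 \cdot 49 = 98$)
$t{\left(55 \right)} + 407 = 98 + 407 = 505$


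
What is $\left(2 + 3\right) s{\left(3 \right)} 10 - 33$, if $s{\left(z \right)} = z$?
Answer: $117$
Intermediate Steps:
$\left(2 + 3\right) s{\left(3 \right)} 10 - 33 = \left(2 + 3\right) 3 \cdot 10 - 33 = 5 \cdot 3 \cdot 10 - 33 = 15 \cdot 10 - 33 = 150 - 33 = 117$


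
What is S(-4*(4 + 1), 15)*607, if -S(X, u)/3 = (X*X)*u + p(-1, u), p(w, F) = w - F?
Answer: -10896864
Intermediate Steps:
S(X, u) = 3 + 3*u - 3*u*X² (S(X, u) = -3*((X*X)*u + (-1 - u)) = -3*(X²*u + (-1 - u)) = -3*(u*X² + (-1 - u)) = -3*(-1 - u + u*X²) = 3 + 3*u - 3*u*X²)
S(-4*(4 + 1), 15)*607 = (3 + 3*15 - 3*15*(-4*(4 + 1))²)*607 = (3 + 45 - 3*15*(-4*5)²)*607 = (3 + 45 - 3*15*(-20)²)*607 = (3 + 45 - 3*15*400)*607 = (3 + 45 - 18000)*607 = -17952*607 = -10896864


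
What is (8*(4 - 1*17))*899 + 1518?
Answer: -91978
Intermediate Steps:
(8*(4 - 1*17))*899 + 1518 = (8*(4 - 17))*899 + 1518 = (8*(-13))*899 + 1518 = -104*899 + 1518 = -93496 + 1518 = -91978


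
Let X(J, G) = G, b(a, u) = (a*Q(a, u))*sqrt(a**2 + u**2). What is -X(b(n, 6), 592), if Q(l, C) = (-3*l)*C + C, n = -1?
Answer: -592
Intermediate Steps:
Q(l, C) = C - 3*C*l (Q(l, C) = -3*C*l + C = C - 3*C*l)
b(a, u) = a*u*sqrt(a**2 + u**2)*(1 - 3*a) (b(a, u) = (a*(u*(1 - 3*a)))*sqrt(a**2 + u**2) = (a*u*(1 - 3*a))*sqrt(a**2 + u**2) = a*u*sqrt(a**2 + u**2)*(1 - 3*a))
-X(b(n, 6), 592) = -1*592 = -592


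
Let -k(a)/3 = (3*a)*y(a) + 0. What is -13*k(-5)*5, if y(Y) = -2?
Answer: 5850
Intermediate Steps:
k(a) = 18*a (k(a) = -3*((3*a)*(-2) + 0) = -3*(-6*a + 0) = -(-18)*a = 18*a)
-13*k(-5)*5 = -234*(-5)*5 = -13*(-90)*5 = 1170*5 = 5850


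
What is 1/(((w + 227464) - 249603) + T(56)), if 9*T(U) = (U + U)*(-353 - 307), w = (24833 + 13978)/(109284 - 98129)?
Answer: -33465/1015624402 ≈ -3.2950e-5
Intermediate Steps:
w = 38811/11155 ≈ 3.4792
T(U) = -440*U/3 (T(U) = ((U + U)*(-353 - 307))/9 = ((2*U)*(-660))/9 = (-1320*U)/9 = -440*U/3)
1/(((w + 227464) - 249603) + T(56)) = 1/(((38811/11155 + 227464) - 249603) - 440/3*56) = 1/((2537399731/11155 - 249603) - 24640/3) = 1/(-246921734/11155 - 24640/3) = 1/(-1015624402/33465) = -33465/1015624402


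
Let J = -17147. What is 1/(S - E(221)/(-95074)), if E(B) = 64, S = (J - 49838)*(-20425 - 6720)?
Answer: 47537/86436899077057 ≈ 5.4996e-10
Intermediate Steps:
S = 1818307825 (S = (-17147 - 49838)*(-20425 - 6720) = -66985*(-27145) = 1818307825)
1/(S - E(221)/(-95074)) = 1/(1818307825 - 64/(-95074)) = 1/(1818307825 - 64*(-1)/95074) = 1/(1818307825 - 1*(-32/47537)) = 1/(1818307825 + 32/47537) = 1/(86436899077057/47537) = 47537/86436899077057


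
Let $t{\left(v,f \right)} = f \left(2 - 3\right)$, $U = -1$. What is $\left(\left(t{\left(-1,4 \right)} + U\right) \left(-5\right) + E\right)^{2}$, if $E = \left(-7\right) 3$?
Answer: $16$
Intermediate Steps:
$t{\left(v,f \right)} = - f$ ($t{\left(v,f \right)} = f \left(-1\right) = - f$)
$E = -21$
$\left(\left(t{\left(-1,4 \right)} + U\right) \left(-5\right) + E\right)^{2} = \left(\left(\left(-1\right) 4 - 1\right) \left(-5\right) - 21\right)^{2} = \left(\left(-4 - 1\right) \left(-5\right) - 21\right)^{2} = \left(\left(-5\right) \left(-5\right) - 21\right)^{2} = \left(25 - 21\right)^{2} = 4^{2} = 16$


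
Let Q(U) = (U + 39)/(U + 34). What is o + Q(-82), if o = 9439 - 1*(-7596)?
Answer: 817723/48 ≈ 17036.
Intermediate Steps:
Q(U) = (39 + U)/(34 + U)
o = 17035 (o = 9439 + 7596 = 17035)
o + Q(-82) = 17035 + (39 - 82)/(34 - 82) = 17035 - 43/(-48) = 17035 - 1/48*(-43) = 17035 + 43/48 = 817723/48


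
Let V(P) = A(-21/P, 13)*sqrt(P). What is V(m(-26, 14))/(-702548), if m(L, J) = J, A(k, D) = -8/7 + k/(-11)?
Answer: 155*sqrt(14)/108192392 ≈ 5.3604e-6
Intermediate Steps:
A(k, D) = -8/7 - k/11 (A(k, D) = -8*1/7 + k*(-1/11) = -8/7 - k/11)
V(P) = sqrt(P)*(-8/7 + 21/(11*P)) (V(P) = (-8/7 - (-21)/(11*P))*sqrt(P) = (-8/7 + 21/(11*P))*sqrt(P) = sqrt(P)*(-8/7 + 21/(11*P)))
V(m(-26, 14))/(-702548) = ((147 - 88*14)/(77*sqrt(14)))/(-702548) = ((sqrt(14)/14)*(147 - 1232)/77)*(-1/702548) = ((1/77)*(sqrt(14)/14)*(-1085))*(-1/702548) = -155*sqrt(14)/154*(-1/702548) = 155*sqrt(14)/108192392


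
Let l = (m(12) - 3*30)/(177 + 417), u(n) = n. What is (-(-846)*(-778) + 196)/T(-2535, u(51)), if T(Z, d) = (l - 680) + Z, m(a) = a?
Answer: 32570604/159149 ≈ 204.65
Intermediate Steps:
l = -13/99 (l = (12 - 3*30)/(177 + 417) = (12 - 90)/594 = -78*1/594 = -13/99 ≈ -0.13131)
T(Z, d) = -67333/99 + Z (T(Z, d) = (-13/99 - 680) + Z = -67333/99 + Z)
(-(-846)*(-778) + 196)/T(-2535, u(51)) = (-(-846)*(-778) + 196)/(-67333/99 - 2535) = (-846*778 + 196)/(-318298/99) = (-658188 + 196)*(-99/318298) = -657992*(-99/318298) = 32570604/159149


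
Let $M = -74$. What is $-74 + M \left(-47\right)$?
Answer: $3404$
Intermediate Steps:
$-74 + M \left(-47\right) = -74 - -3478 = -74 + 3478 = 3404$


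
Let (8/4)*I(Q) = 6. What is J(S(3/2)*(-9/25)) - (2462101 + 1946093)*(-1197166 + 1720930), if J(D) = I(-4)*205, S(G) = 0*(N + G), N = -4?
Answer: -2308853321601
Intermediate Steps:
I(Q) = 3 (I(Q) = (½)*6 = 3)
S(G) = 0 (S(G) = 0*(-4 + G) = 0)
J(D) = 615 (J(D) = 3*205 = 615)
J(S(3/2)*(-9/25)) - (2462101 + 1946093)*(-1197166 + 1720930) = 615 - (2462101 + 1946093)*(-1197166 + 1720930) = 615 - 4408194*523764 = 615 - 1*2308853322216 = 615 - 2308853322216 = -2308853321601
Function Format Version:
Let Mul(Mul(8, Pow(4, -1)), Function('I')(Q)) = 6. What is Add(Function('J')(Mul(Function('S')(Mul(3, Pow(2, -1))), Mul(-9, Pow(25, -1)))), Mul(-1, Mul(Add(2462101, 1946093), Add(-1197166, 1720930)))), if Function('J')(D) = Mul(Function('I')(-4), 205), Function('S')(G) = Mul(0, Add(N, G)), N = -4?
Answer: -2308853321601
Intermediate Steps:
Function('I')(Q) = 3 (Function('I')(Q) = Mul(Rational(1, 2), 6) = 3)
Function('S')(G) = 0 (Function('S')(G) = Mul(0, Add(-4, G)) = 0)
Function('J')(D) = 615 (Function('J')(D) = Mul(3, 205) = 615)
Add(Function('J')(Mul(Function('S')(Mul(3, Pow(2, -1))), Mul(-9, Pow(25, -1)))), Mul(-1, Mul(Add(2462101, 1946093), Add(-1197166, 1720930)))) = Add(615, Mul(-1, Mul(Add(2462101, 1946093), Add(-1197166, 1720930)))) = Add(615, Mul(-1, Mul(4408194, 523764))) = Add(615, Mul(-1, 2308853322216)) = Add(615, -2308853322216) = -2308853321601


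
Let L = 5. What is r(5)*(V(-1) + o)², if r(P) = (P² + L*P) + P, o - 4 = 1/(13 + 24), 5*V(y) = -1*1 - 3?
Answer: 3920499/6845 ≈ 572.75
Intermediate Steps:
V(y) = -⅘ (V(y) = (-1*1 - 3)/5 = (-1 - 3)/5 = (⅕)*(-4) = -⅘)
o = 149/37 (o = 4 + 1/(13 + 24) = 4 + 1/37 = 149/37 ≈ 4.0270)
r(P) = P² + 6*P (r(P) = (P² + 5*P) + P = P² + 6*P)
r(5)*(V(-1) + o)² = (5*(6 + 5))*(-⅘ + 149/37)² = (5*11)*(597/185)² = 55*(356409/34225) = 3920499/6845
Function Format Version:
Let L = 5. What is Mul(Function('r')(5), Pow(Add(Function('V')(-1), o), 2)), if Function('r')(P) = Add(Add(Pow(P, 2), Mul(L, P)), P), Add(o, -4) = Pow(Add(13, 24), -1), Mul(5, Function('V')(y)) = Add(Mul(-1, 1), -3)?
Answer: Rational(3920499, 6845) ≈ 572.75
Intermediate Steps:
Function('V')(y) = Rational(-4, 5) (Function('V')(y) = Mul(Rational(1, 5), Add(Mul(-1, 1), -3)) = Mul(Rational(1, 5), Add(-1, -3)) = Mul(Rational(1, 5), -4) = Rational(-4, 5))
o = Rational(149, 37) (o = Add(4, Pow(Add(13, 24), -1)) = Add(4, Pow(37, -1)) = Add(4, Rational(1, 37)) = Rational(149, 37) ≈ 4.0270)
Function('r')(P) = Add(Pow(P, 2), Mul(6, P)) (Function('r')(P) = Add(Add(Pow(P, 2), Mul(5, P)), P) = Add(Pow(P, 2), Mul(6, P)))
Mul(Function('r')(5), Pow(Add(Function('V')(-1), o), 2)) = Mul(Mul(5, Add(6, 5)), Pow(Add(Rational(-4, 5), Rational(149, 37)), 2)) = Mul(Mul(5, 11), Pow(Rational(597, 185), 2)) = Mul(55, Rational(356409, 34225)) = Rational(3920499, 6845)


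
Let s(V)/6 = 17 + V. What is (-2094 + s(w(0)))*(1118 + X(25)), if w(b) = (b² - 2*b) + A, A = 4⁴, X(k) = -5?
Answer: -507528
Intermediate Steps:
A = 256
w(b) = 256 + b² - 2*b (w(b) = (b² - 2*b) + 256 = 256 + b² - 2*b)
s(V) = 102 + 6*V (s(V) = 6*(17 + V) = 102 + 6*V)
(-2094 + s(w(0)))*(1118 + X(25)) = (-2094 + (102 + 6*(256 + 0² - 2*0)))*(1118 - 5) = (-2094 + (102 + 6*(256 + 0 + 0)))*1113 = (-2094 + (102 + 6*256))*1113 = (-2094 + (102 + 1536))*1113 = (-2094 + 1638)*1113 = -456*1113 = -507528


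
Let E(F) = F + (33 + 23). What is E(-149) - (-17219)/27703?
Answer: -2559160/27703 ≈ -92.378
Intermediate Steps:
E(F) = 56 + F (E(F) = F + 56 = 56 + F)
E(-149) - (-17219)/27703 = (56 - 149) - (-17219)/27703 = -93 - (-17219)/27703 = -93 - 1*(-17219/27703) = -93 + 17219/27703 = -2559160/27703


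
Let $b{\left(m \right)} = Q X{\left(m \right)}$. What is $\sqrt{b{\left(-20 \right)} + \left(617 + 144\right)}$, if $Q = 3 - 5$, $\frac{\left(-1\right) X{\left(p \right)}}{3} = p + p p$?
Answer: $\sqrt{3041} \approx 55.145$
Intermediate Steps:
$X{\left(p \right)} = - 3 p - 3 p^{2}$ ($X{\left(p \right)} = - 3 \left(p + p p\right) = - 3 \left(p + p^{2}\right) = - 3 p - 3 p^{2}$)
$Q = -2$
$b{\left(m \right)} = 6 m \left(1 + m\right)$ ($b{\left(m \right)} = - 2 \left(- 3 m \left(1 + m\right)\right) = 6 m \left(1 + m\right)$)
$\sqrt{b{\left(-20 \right)} + \left(617 + 144\right)} = \sqrt{6 \left(-20\right) \left(1 - 20\right) + \left(617 + 144\right)} = \sqrt{6 \left(-20\right) \left(-19\right) + 761} = \sqrt{2280 + 761} = \sqrt{3041}$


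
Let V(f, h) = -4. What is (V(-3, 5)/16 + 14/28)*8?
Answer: 2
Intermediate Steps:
(V(-3, 5)/16 + 14/28)*8 = (-4/16 + 14/28)*8 = (-4*1/16 + 14*(1/28))*8 = (-1/4 + 1/2)*8 = (1/4)*8 = 2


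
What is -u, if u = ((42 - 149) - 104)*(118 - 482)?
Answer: -76804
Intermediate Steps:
u = 76804 (u = (-107 - 104)*(-364) = -211*(-364) = 76804)
-u = -1*76804 = -76804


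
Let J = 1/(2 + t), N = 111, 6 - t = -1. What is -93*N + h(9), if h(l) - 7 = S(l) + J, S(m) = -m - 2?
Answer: -92942/9 ≈ -10327.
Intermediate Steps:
t = 7 (t = 6 - 1*(-1) = 6 + 1 = 7)
J = ⅑ (J = 1/(2 + 7) = 1/9 = ⅑ ≈ 0.11111)
S(m) = -2 - m
h(l) = 46/9 - l (h(l) = 7 + ((-2 - l) + ⅑) = 7 + (-17/9 - l) = 46/9 - l)
-93*N + h(9) = -93*111 + (46/9 - 1*9) = -10323 + (46/9 - 9) = -10323 - 35/9 = -92942/9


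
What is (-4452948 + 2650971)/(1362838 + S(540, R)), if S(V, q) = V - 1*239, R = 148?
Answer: -1801977/1363139 ≈ -1.3219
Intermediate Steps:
S(V, q) = -239 + V (S(V, q) = V - 239 = -239 + V)
(-4452948 + 2650971)/(1362838 + S(540, R)) = (-4452948 + 2650971)/(1362838 + (-239 + 540)) = -1801977/(1362838 + 301) = -1801977/1363139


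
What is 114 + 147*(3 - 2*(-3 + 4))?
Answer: 261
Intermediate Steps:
114 + 147*(3 - 2*(-3 + 4)) = 114 + 147*(3 - 2*1) = 114 + 147*(3 - 2) = 114 + 147*1 = 114 + 147 = 261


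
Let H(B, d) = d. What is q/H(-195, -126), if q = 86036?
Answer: -43018/63 ≈ -682.83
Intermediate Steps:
q/H(-195, -126) = 86036/(-126) = 86036*(-1/126) = -43018/63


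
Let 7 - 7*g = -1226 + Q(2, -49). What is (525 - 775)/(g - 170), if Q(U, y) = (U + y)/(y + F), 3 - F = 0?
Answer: -80500/1931 ≈ -41.688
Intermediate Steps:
F = 3 (F = 3 - 1*0 = 3 + 0 = 3)
Q(U, y) = (U + y)/(3 + y) (Q(U, y) = (U + y)/(y + 3) = (U + y)/(3 + y))
g = 56671/322 (g = 1 - (-1226 + (2 - 49)/(3 - 49))/7 = 1 - (-1226 - 47/(-46))/7 = 1 - (-1226 - 1/46*(-47))/7 = 1 - (-1226 + 47/46)/7 = 1 - 1/7*(-56349/46) = 1 + 56349/322 = 56671/322 ≈ 176.00)
(525 - 775)/(g - 170) = (525 - 775)/(56671/322 - 170) = -250/1931/322 = -250*322/1931 = -80500/1931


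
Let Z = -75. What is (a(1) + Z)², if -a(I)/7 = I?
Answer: 6724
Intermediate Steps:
a(I) = -7*I
(a(1) + Z)² = (-7*1 - 75)² = (-7 - 75)² = (-82)² = 6724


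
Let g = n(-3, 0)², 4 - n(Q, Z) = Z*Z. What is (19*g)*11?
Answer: 3344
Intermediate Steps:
n(Q, Z) = 4 - Z² (n(Q, Z) = 4 - Z*Z = 4 - Z²)
g = 16 (g = (4 - 1*0²)² = (4 - 1*0)² = (4 + 0)² = 4² = 16)
(19*g)*11 = (19*16)*11 = 304*11 = 3344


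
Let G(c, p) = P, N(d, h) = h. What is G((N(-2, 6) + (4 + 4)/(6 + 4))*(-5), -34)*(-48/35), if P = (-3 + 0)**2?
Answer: -432/35 ≈ -12.343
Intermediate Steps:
P = 9 (P = (-3)**2 = 9)
G(c, p) = 9
G((N(-2, 6) + (4 + 4)/(6 + 4))*(-5), -34)*(-48/35) = 9*(-48/35) = -432/35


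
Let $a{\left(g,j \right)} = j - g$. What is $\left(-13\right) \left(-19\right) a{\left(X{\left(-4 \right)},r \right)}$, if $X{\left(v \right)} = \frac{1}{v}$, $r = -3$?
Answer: $- \frac{2717}{4} \approx -679.25$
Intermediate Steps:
$\left(-13\right) \left(-19\right) a{\left(X{\left(-4 \right)},r \right)} = \left(-13\right) \left(-19\right) \left(-3 - \frac{1}{-4}\right) = 247 \left(-3 - - \frac{1}{4}\right) = 247 \left(-3 + \frac{1}{4}\right) = 247 \left(- \frac{11}{4}\right) = - \frac{2717}{4}$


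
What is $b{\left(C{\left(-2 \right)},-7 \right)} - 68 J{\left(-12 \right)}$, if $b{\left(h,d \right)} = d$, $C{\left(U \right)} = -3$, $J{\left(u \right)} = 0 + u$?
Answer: $809$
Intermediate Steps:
$J{\left(u \right)} = u$
$b{\left(C{\left(-2 \right)},-7 \right)} - 68 J{\left(-12 \right)} = -7 - -816 = -7 + 816 = 809$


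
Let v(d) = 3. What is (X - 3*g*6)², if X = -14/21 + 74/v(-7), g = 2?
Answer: 144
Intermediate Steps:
X = 24 (X = -14/21 + 74/3 = -14*1/21 + 74*(⅓) = -⅔ + 74/3 = 24)
(X - 3*g*6)² = (24 - 3*2*6)² = (24 - 6*6)² = (24 - 36)² = (-12)² = 144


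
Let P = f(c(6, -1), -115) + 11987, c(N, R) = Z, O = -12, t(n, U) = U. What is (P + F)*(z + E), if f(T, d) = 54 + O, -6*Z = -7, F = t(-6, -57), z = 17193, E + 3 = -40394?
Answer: -277798288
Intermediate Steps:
E = -40397 (E = -3 - 40394 = -40397)
F = -57
Z = 7/6 (Z = -1/6*(-7) = 7/6 ≈ 1.1667)
c(N, R) = 7/6
f(T, d) = 42 (f(T, d) = 54 - 12 = 42)
P = 12029 (P = 42 + 11987 = 12029)
(P + F)*(z + E) = (12029 - 57)*(17193 - 40397) = 11972*(-23204) = -277798288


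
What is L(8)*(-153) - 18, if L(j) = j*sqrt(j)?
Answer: -18 - 2448*sqrt(2) ≈ -3480.0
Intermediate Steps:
L(j) = j**(3/2)
L(8)*(-153) - 18 = 8**(3/2)*(-153) - 18 = (16*sqrt(2))*(-153) - 18 = -2448*sqrt(2) - 18 = -18 - 2448*sqrt(2)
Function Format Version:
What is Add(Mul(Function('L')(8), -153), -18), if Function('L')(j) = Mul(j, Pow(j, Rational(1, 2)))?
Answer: Add(-18, Mul(-2448, Pow(2, Rational(1, 2)))) ≈ -3480.0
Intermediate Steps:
Function('L')(j) = Pow(j, Rational(3, 2))
Add(Mul(Function('L')(8), -153), -18) = Add(Mul(Pow(8, Rational(3, 2)), -153), -18) = Add(Mul(Mul(16, Pow(2, Rational(1, 2))), -153), -18) = Add(Mul(-2448, Pow(2, Rational(1, 2))), -18) = Add(-18, Mul(-2448, Pow(2, Rational(1, 2))))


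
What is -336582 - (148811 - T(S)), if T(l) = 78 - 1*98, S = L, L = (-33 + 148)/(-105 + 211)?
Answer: -485413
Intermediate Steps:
L = 115/106 ≈ 1.0849
S = 115/106 ≈ 1.0849
T(l) = -20 (T(l) = 78 - 98 = -20)
-336582 - (148811 - T(S)) = -336582 - (148811 - 1*(-20)) = -336582 - (148811 + 20) = -336582 - 1*148831 = -336582 - 148831 = -485413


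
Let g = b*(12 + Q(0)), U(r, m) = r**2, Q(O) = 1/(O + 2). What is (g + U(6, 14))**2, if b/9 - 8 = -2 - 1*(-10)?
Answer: 3370896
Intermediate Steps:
b = 144 (b = 72 + 9*(-2 - 1*(-10)) = 72 + 9*(-2 + 10) = 72 + 9*8 = 72 + 72 = 144)
Q(O) = 1/(2 + O)
g = 1800 (g = 144*(12 + 1/(2 + 0)) = 144*(12 + 1/2) = 144*(25/2) = 1800)
(g + U(6, 14))**2 = (1800 + 6**2)**2 = (1800 + 36)**2 = 1836**2 = 3370896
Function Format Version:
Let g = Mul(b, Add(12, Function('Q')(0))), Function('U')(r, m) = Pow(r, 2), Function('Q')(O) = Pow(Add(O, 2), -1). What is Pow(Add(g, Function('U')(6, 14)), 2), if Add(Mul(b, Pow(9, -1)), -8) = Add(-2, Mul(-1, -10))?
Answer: 3370896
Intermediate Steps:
b = 144 (b = Add(72, Mul(9, Add(-2, Mul(-1, -10)))) = Add(72, Mul(9, Add(-2, 10))) = Add(72, Mul(9, 8)) = Add(72, 72) = 144)
Function('Q')(O) = Pow(Add(2, O), -1)
g = 1800 (g = Mul(144, Add(12, Pow(Add(2, 0), -1))) = Mul(144, Add(12, Pow(2, -1))) = Mul(144, Add(12, Rational(1, 2))) = Mul(144, Rational(25, 2)) = 1800)
Pow(Add(g, Function('U')(6, 14)), 2) = Pow(Add(1800, Pow(6, 2)), 2) = Pow(Add(1800, 36), 2) = Pow(1836, 2) = 3370896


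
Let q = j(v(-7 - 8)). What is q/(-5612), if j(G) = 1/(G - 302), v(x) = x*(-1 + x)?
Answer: 1/347944 ≈ 2.8740e-6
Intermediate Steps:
j(G) = 1/(-302 + G)
q = -1/62 (q = 1/(-302 + (-7 - 8)*(-1 + (-7 - 8))) = 1/(-302 - 15*(-1 - 15)) = 1/(-302 - 15*(-16)) = 1/(-302 + 240) = 1/(-62) = -1/62 ≈ -0.016129)
q/(-5612) = -1/62/(-5612) = -1/62*(-1/5612) = 1/347944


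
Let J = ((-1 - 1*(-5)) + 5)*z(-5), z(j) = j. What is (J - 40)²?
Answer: 7225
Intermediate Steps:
J = -45 (J = ((-1 - 1*(-5)) + 5)*(-5) = ((-1 + 5) + 5)*(-5) = (4 + 5)*(-5) = 9*(-5) = -45)
(J - 40)² = (-45 - 40)² = (-85)² = 7225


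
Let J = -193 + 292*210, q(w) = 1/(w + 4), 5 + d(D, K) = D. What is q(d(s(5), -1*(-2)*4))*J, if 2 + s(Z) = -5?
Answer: -61127/8 ≈ -7640.9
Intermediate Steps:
s(Z) = -7 (s(Z) = -2 - 5 = -7)
d(D, K) = -5 + D
q(w) = 1/(4 + w)
J = 61127 (J = -193 + 61320 = 61127)
q(d(s(5), -1*(-2)*4))*J = 61127/(4 + (-5 - 7)) = 61127/(4 - 12) = 61127/(-8) = -⅛*61127 = -61127/8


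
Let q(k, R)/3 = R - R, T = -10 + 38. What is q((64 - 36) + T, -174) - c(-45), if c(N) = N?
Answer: 45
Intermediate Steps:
T = 28
q(k, R) = 0 (q(k, R) = 3*(R - R) = 3*0 = 0)
q((64 - 36) + T, -174) - c(-45) = 0 - 1*(-45) = 0 + 45 = 45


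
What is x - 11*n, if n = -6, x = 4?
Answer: 70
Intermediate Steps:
x - 11*n = 4 - 11*(-6) = 4 + 66 = 70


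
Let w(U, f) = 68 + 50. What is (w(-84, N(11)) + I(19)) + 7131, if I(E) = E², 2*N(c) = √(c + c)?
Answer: 7610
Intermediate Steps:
N(c) = √2*√c/2 (N(c) = √(c + c)/2 = √(2*c)/2 = (√2*√c)/2 = √2*√c/2)
w(U, f) = 118
(w(-84, N(11)) + I(19)) + 7131 = (118 + 19²) + 7131 = (118 + 361) + 7131 = 479 + 7131 = 7610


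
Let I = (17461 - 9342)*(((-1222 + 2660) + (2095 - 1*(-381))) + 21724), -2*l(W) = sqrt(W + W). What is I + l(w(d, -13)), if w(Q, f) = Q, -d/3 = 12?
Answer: 208154922 - 3*I*sqrt(2) ≈ 2.0815e+8 - 4.2426*I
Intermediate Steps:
d = -36 (d = -3*12 = -36)
l(W) = -sqrt(2)*sqrt(W)/2 (l(W) = -sqrt(W + W)/2 = -sqrt(2)*sqrt(W)/2)
I = 208154922 (I = 8119*((1438 + (2095 + 381)) + 21724) = 8119*((1438 + 2476) + 21724) = 8119*(3914 + 21724) = 8119*25638 = 208154922)
I + l(w(d, -13)) = 208154922 - sqrt(2)*sqrt(-36)/2 = 208154922 - sqrt(2)*6*I/2 = 208154922 - 3*I*sqrt(2)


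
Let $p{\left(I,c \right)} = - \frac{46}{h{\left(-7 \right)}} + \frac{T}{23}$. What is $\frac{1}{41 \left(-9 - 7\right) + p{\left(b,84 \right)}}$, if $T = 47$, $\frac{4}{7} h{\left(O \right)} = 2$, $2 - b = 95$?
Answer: $- \frac{161}{107403} \approx -0.001499$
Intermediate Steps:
$b = -93$ ($b = 2 - 95 = -93$)
$h{\left(O \right)} = \frac{7}{2}$ ($h{\left(O \right)} = \frac{7}{4} \cdot 2 = \frac{7}{2}$)
$p{\left(I,c \right)} = - \frac{1787}{161}$ ($p{\left(I,c \right)} = - \frac{46}{\frac{7}{2}} + \frac{47}{23} = \left(-46\right) \frac{2}{7} + 47 \cdot \frac{1}{23} = - \frac{92}{7} + \frac{47}{23} = - \frac{1787}{161}$)
$\frac{1}{41 \left(-9 - 7\right) + p{\left(b,84 \right)}} = \frac{1}{41 \left(-9 - 7\right) - \frac{1787}{161}} = \frac{1}{41 \left(-16\right) - \frac{1787}{161}} = \frac{1}{-656 - \frac{1787}{161}} = \frac{1}{- \frac{107403}{161}} = - \frac{161}{107403}$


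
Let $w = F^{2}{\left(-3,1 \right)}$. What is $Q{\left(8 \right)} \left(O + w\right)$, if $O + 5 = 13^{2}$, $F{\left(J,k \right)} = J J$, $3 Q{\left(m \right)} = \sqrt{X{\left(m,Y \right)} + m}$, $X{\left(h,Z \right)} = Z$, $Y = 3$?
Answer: $\frac{245 \sqrt{11}}{3} \approx 270.86$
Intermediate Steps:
$Q{\left(m \right)} = \frac{\sqrt{3 + m}}{3}$
$F{\left(J,k \right)} = J^{2}$
$w = 81$ ($w = \left(\left(-3\right)^{2}\right)^{2} = 9^{2} = 81$)
$O = 164$ ($O = -5 + 13^{2} = -5 + 169 = 164$)
$Q{\left(8 \right)} \left(O + w\right) = \frac{\sqrt{3 + 8}}{3} \left(164 + 81\right) = \frac{\sqrt{11}}{3} \cdot 245 = \frac{245 \sqrt{11}}{3}$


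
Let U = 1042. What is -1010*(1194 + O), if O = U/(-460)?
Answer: -27683999/23 ≈ -1.2037e+6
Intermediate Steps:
O = -521/230 (O = 1042/(-460) = 1042*(-1/460) = -521/230 ≈ -2.2652)
-1010*(1194 + O) = -1010*(1194 - 521/230) = -1010*274099/230 = -27683999/23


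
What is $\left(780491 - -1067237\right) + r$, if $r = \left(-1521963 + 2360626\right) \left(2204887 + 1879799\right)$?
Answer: $3425676862546$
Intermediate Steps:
$r = 3425675014818$ ($r = 838663 \cdot 4084686 = 3425675014818$)
$\left(780491 - -1067237\right) + r = \left(780491 - -1067237\right) + 3425675014818 = \left(780491 + 1067237\right) + 3425675014818 = 1847728 + 3425675014818 = 3425676862546$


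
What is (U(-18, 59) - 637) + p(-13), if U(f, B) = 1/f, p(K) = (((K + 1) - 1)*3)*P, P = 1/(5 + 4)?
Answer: -11545/18 ≈ -641.39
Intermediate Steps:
P = 1/9 ≈ 0.11111
p(K) = K/3 (p(K) = (((K + 1) - 1)*3)*(1/9) = (((1 + K) - 1)*3)*(1/9) = (K*3)*(1/9) = (3*K)*(1/9) = K/3)
(U(-18, 59) - 637) + p(-13) = (1/(-18) - 637) + (1/3)*(-13) = (-1/18 - 637) - 13/3 = -11467/18 - 13/3 = -11545/18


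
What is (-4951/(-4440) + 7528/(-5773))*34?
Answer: -82317349/12816060 ≈ -6.4230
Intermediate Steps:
(-4951/(-4440) + 7528/(-5773))*34 = (-4951*(-1/4440) + 7528*(-1/5773))*34 = (4951/4440 - 7528/5773)*34 = -4842197/25632120*34 = -82317349/12816060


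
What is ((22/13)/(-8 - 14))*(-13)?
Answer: 1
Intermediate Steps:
((22/13)/(-8 - 14))*(-13) = ((22*(1/13))/(-22))*(-13) = ((22/13)*(-1/22))*(-13) = -1/13*(-13) = 1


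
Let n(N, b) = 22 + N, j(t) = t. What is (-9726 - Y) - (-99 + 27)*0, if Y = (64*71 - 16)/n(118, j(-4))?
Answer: -341542/35 ≈ -9758.3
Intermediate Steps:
Y = 1132/35 (Y = (64*71 - 16)/(22 + 118) = (4544 - 16)/140 = 4528*(1/140) = 1132/35 ≈ 32.343)
(-9726 - Y) - (-99 + 27)*0 = (-9726 - 1*1132/35) - (-99 + 27)*0 = (-9726 - 1132/35) - (-72)*0 = -341542/35 - 1*0 = -341542/35 + 0 = -341542/35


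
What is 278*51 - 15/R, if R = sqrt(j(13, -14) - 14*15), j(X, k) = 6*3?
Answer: 14178 + 5*I*sqrt(3)/8 ≈ 14178.0 + 1.0825*I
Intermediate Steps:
j(X, k) = 18
R = 8*I*sqrt(3) (R = sqrt(18 - 14*15) = sqrt(18 - 210) = sqrt(-192) = 8*I*sqrt(3) ≈ 13.856*I)
278*51 - 15/R = 278*51 - 15*(-I*sqrt(3)/24) = 14178 - (-5)*I*sqrt(3)/8 = 14178 + 5*I*sqrt(3)/8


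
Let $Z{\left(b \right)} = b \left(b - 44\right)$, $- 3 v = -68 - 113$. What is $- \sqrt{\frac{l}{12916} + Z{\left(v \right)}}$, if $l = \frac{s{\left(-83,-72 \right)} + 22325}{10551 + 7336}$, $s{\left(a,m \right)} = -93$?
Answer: $- \frac{\sqrt{29585969235562903807}}{173271369} \approx -31.392$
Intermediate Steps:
$v = \frac{181}{3}$ ($v = - \frac{-68 - 113}{3} = \left(- \frac{1}{3}\right) \left(-181\right) = \frac{181}{3} \approx 60.333$)
$l = \frac{22232}{17887}$ ($l = \frac{-93 + 22325}{10551 + 7336} = \frac{22232}{17887} \approx 1.2429$)
$Z{\left(b \right)} = b \left(-44 + b\right)$
$- \sqrt{\frac{l}{12916} + Z{\left(v \right)}} = - \sqrt{\frac{22232}{17887 \cdot 12916} + \frac{181 \left(-44 + \frac{181}{3}\right)}{3}} = - \sqrt{\frac{22232}{17887} \cdot \frac{1}{12916} + \frac{181}{3} \cdot \frac{49}{3}} = - \sqrt{\frac{5558}{57757123} + \frac{8869}{9}} = - \sqrt{\frac{512247973909}{519814107}} = - \frac{\sqrt{29585969235562903807}}{173271369}$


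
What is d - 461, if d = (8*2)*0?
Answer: -461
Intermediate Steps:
d = 0 (d = 16*0 = 0)
d - 461 = 0 - 461 = -461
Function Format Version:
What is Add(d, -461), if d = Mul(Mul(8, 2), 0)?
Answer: -461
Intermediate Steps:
d = 0 (d = Mul(16, 0) = 0)
Add(d, -461) = Add(0, -461) = -461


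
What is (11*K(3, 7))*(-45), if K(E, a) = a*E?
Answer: -10395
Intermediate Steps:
K(E, a) = E*a
(11*K(3, 7))*(-45) = (11*(3*7))*(-45) = (11*21)*(-45) = 231*(-45) = -10395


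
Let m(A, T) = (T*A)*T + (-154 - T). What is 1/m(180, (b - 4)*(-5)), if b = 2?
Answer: 1/17836 ≈ 5.6066e-5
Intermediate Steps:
m(A, T) = -154 - T + A*T² (m(A, T) = (A*T)*T + (-154 - T) = A*T² + (-154 - T) = -154 - T + A*T²)
1/m(180, (b - 4)*(-5)) = 1/(-154 - (2 - 4)*(-5) + 180*((2 - 4)*(-5))²) = 1/(-154 - (-2)*(-5) + 180*(-2*(-5))²) = 1/(-154 - 1*10 + 180*10²) = 1/(-154 - 10 + 180*100) = 1/(-154 - 10 + 18000) = 1/17836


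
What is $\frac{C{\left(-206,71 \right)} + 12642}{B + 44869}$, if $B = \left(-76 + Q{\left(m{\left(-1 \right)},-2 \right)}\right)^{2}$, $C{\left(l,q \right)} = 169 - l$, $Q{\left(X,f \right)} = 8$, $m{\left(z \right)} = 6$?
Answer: $\frac{13017}{49493} \approx 0.26301$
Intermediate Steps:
$B = 4624$ ($B = \left(-76 + 8\right)^{2} = \left(-68\right)^{2} = 4624$)
$\frac{C{\left(-206,71 \right)} + 12642}{B + 44869} = \frac{\left(169 - -206\right) + 12642}{4624 + 44869} = \frac{\left(169 + 206\right) + 12642}{49493} = \left(375 + 12642\right) \frac{1}{49493} = 13017 \cdot \frac{1}{49493} = \frac{13017}{49493}$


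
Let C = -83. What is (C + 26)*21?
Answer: -1197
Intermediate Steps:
(C + 26)*21 = (-83 + 26)*21 = -57*21 = -1197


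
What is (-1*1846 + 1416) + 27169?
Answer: 26739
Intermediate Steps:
(-1*1846 + 1416) + 27169 = (-1846 + 1416) + 27169 = -430 + 27169 = 26739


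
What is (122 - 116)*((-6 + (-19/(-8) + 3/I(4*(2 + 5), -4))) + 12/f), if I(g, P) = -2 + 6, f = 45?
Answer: -313/20 ≈ -15.650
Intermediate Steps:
I(g, P) = 4
(122 - 116)*((-6 + (-19/(-8) + 3/I(4*(2 + 5), -4))) + 12/f) = (122 - 116)*((-6 + (-19/(-8) + 3/4)) + 12/45) = 6*((-6 + (-19*(-⅛) + 3*(¼))) + 12*(1/45)) = 6*((-6 + (19/8 + ¾)) + 4/15) = 6*((-6 + 25/8) + 4/15) = 6*(-23/8 + 4/15) = 6*(-313/120) = -313/20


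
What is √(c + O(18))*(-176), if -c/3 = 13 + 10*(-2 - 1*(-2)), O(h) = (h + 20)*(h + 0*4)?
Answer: -176*√645 ≈ -4469.8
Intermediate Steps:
O(h) = h*(20 + h) (O(h) = (20 + h)*(h + 0) = (20 + h)*h = h*(20 + h))
c = -39 (c = -3*(13 + 10*(-2 - 1*(-2))) = -3*(13 + 10*(-2 + 2)) = -3*(13 + 10*0) = -3*(13 + 0) = -3*13 = -39)
√(c + O(18))*(-176) = √(-39 + 18*(20 + 18))*(-176) = √(-39 + 18*38)*(-176) = √(-39 + 684)*(-176) = √645*(-176) = -176*√645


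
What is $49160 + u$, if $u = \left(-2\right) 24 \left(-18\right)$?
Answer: $50024$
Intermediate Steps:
$u = 864$ ($u = \left(-48\right) \left(-18\right) = 864$)
$49160 + u = 49160 + 864 = 50024$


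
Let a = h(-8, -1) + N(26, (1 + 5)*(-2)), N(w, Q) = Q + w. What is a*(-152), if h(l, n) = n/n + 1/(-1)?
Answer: -2128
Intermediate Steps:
h(l, n) = 0 (h(l, n) = 1 + 1*(-1) = 1 - 1 = 0)
a = 14 (a = 0 + ((1 + 5)*(-2) + 26) = 0 + (6*(-2) + 26) = 0 + (-12 + 26) = 0 + 14 = 14)
a*(-152) = 14*(-152) = -2128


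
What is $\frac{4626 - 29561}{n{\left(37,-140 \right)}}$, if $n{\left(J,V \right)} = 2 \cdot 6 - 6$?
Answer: $- \frac{24935}{6} \approx -4155.8$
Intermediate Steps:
$n{\left(J,V \right)} = 6$ ($n{\left(J,V \right)} = 12 - 6 = 6$)
$\frac{4626 - 29561}{n{\left(37,-140 \right)}} = \frac{4626 - 29561}{6} = \left(4626 - 29561\right) \frac{1}{6} = \left(-24935\right) \frac{1}{6} = - \frac{24935}{6}$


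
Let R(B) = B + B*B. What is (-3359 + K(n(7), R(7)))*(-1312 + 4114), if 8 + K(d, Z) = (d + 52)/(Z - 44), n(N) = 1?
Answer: -18843917/2 ≈ -9.4220e+6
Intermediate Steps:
R(B) = B + B**2
K(d, Z) = -8 + (52 + d)/(-44 + Z) (K(d, Z) = -8 + (d + 52)/(Z - 44) = -8 + (52 + d)/(-44 + Z))
(-3359 + K(n(7), R(7)))*(-1312 + 4114) = (-3359 + (404 + 1 - 56*(1 + 7))/(-44 + 7*(1 + 7)))*(-1312 + 4114) = (-3359 + (404 + 1 - 56*8)/(-44 + 7*8))*2802 = (-3359 + (404 + 1 - 8*56)/(-44 + 56))*2802 = (-3359 + (404 + 1 - 448)/12)*2802 = (-3359 + (1/12)*(-43))*2802 = (-3359 - 43/12)*2802 = -40351/12*2802 = -18843917/2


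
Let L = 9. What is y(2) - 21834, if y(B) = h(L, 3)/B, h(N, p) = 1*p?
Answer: -43665/2 ≈ -21833.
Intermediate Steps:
h(N, p) = p
y(B) = 3/B
y(2) - 21834 = 3/2 - 21834 = -43665/2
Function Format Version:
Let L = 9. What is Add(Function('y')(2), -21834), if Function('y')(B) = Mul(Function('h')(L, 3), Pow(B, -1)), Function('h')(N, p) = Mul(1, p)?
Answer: Rational(-43665, 2) ≈ -21833.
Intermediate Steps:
Function('h')(N, p) = p
Function('y')(B) = Mul(3, Pow(B, -1))
Add(Function('y')(2), -21834) = Add(Mul(3, Pow(2, -1)), -21834) = Add(Mul(3, Rational(1, 2)), -21834) = Add(Rational(3, 2), -21834) = Rational(-43665, 2)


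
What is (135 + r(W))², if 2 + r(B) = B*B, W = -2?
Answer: 18769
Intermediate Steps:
r(B) = -2 + B² (r(B) = -2 + B*B = -2 + B²)
(135 + r(W))² = (135 + (-2 + (-2)²))² = (135 + (-2 + 4))² = (135 + 2)² = 137² = 18769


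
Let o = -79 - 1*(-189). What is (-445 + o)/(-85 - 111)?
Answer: 335/196 ≈ 1.7092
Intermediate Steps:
o = 110 (o = -79 + 189 = 110)
(-445 + o)/(-85 - 111) = (-445 + 110)/(-85 - 111) = -335/(-196) = -335*(-1/196) = 335/196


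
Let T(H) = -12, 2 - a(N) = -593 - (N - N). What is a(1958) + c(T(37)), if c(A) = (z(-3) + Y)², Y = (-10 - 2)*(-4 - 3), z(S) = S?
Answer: 7156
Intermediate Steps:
a(N) = 595 (a(N) = 2 - (-593 - (N - N)) = 2 - (-593 - 1*0) = 2 - (-593 + 0) = 2 - 1*(-593) = 2 + 593 = 595)
Y = 84 (Y = -12*(-7) = 84)
c(A) = 6561 (c(A) = (-3 + 84)² = 81² = 6561)
a(1958) + c(T(37)) = 595 + 6561 = 7156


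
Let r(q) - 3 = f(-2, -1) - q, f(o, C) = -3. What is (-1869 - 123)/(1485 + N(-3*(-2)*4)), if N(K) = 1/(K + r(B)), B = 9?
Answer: -7470/5569 ≈ -1.3414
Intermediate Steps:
r(q) = -q (r(q) = 3 + (-3 - q) = -q)
N(K) = 1/(-9 + K) (N(K) = 1/(K - 1*9) = 1/(K - 9) = 1/(-9 + K))
(-1869 - 123)/(1485 + N(-3*(-2)*4)) = (-1869 - 123)/(1485 + 1/(-9 - 3*(-2)*4)) = -1992/(1485 + 1/(-9 + 6*4)) = -1992/(1485 + 1/(-9 + 24)) = -1992/(1485 + 1/15) = -1992/22276/15 = -1992*15/22276 = -7470/5569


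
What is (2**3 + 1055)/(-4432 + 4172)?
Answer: -1063/260 ≈ -4.0885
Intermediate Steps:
(2**3 + 1055)/(-4432 + 4172) = (8 + 1055)/(-260) = 1063*(-1/260) = -1063/260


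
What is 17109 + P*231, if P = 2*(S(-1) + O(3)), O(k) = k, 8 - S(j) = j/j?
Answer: 21729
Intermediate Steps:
S(j) = 7 (S(j) = 8 - j/j = 8 - 1*1 = 8 - 1 = 7)
P = 20 (P = 2*(7 + 3) = 2*10 = 20)
17109 + P*231 = 17109 + 20*231 = 17109 + 4620 = 21729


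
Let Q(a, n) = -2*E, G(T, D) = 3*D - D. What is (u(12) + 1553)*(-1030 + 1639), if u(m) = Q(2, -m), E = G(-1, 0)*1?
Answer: 945777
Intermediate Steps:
G(T, D) = 2*D
E = 0 (E = (2*0)*1 = 0*1 = 0)
Q(a, n) = 0 (Q(a, n) = -2*0 = 0)
u(m) = 0
(u(12) + 1553)*(-1030 + 1639) = (0 + 1553)*(-1030 + 1639) = 1553*609 = 945777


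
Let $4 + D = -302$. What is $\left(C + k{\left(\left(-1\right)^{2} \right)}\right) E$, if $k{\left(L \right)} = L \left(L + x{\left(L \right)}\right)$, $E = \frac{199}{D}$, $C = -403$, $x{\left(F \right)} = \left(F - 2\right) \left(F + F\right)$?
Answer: $\frac{40198}{153} \approx 262.73$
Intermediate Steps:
$D = -306$ ($D = -4 - 302 = -306$)
$x{\left(F \right)} = 2 F \left(-2 + F\right)$ ($x{\left(F \right)} = \left(-2 + F\right) 2 F = 2 F \left(-2 + F\right)$)
$E = - \frac{199}{306}$ ($E = \frac{199}{-306} = 199 \left(- \frac{1}{306}\right) = - \frac{199}{306} \approx -0.65033$)
$k{\left(L \right)} = L \left(L + 2 L \left(-2 + L\right)\right)$
$\left(C + k{\left(\left(-1\right)^{2} \right)}\right) E = \left(-403 + \left(\left(-1\right)^{2}\right)^{2} \left(-3 + 2 \left(-1\right)^{2}\right)\right) \left(- \frac{199}{306}\right) = \left(-403 + 1^{2} \left(-3 + 2 \cdot 1\right)\right) \left(- \frac{199}{306}\right) = \left(-403 + 1 \left(-3 + 2\right)\right) \left(- \frac{199}{306}\right) = \left(-403 + 1 \left(-1\right)\right) \left(- \frac{199}{306}\right) = \left(-403 - 1\right) \left(- \frac{199}{306}\right) = \left(-404\right) \left(- \frac{199}{306}\right) = \frac{40198}{153}$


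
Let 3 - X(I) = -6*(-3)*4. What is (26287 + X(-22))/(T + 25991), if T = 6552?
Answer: 26218/32543 ≈ 0.80564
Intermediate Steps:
X(I) = -69 (X(I) = 3 - (-6*(-3))*4 = 3 - 18*4 = 3 - 1*72 = 3 - 72 = -69)
(26287 + X(-22))/(T + 25991) = (26287 - 69)/(6552 + 25991) = 26218/32543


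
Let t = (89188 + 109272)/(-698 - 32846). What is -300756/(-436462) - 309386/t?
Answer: 566210190172546/10827531065 ≈ 52294.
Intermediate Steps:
t = -49615/8386 (t = 198460/(-33544) = 198460*(-1/33544) = -49615/8386 ≈ -5.9164)
-300756/(-436462) - 309386/t = -300756/(-436462) - 309386/(-49615/8386) = -300756*(-1/436462) - 309386*(-8386/49615) = 150378/218231 + 2594510996/49615 = 566210190172546/10827531065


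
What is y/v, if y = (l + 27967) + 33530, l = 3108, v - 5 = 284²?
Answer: 21535/26887 ≈ 0.80094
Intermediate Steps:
v = 80661 (v = 5 + 284² = 5 + 80656 = 80661)
y = 64605 (y = (3108 + 27967) + 33530 = 31075 + 33530 = 64605)
y/v = 64605/80661 = 64605*(1/80661) = 21535/26887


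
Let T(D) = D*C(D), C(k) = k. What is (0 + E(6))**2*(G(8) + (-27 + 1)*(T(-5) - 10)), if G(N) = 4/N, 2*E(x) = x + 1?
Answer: -38171/8 ≈ -4771.4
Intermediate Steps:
E(x) = 1/2 + x/2 (E(x) = (x + 1)/2 = (1 + x)/2 = 1/2 + x/2)
T(D) = D**2 (T(D) = D*D = D**2)
(0 + E(6))**2*(G(8) + (-27 + 1)*(T(-5) - 10)) = (0 + (1/2 + (1/2)*6))**2*(4/8 + (-27 + 1)*((-5)**2 - 10)) = (0 + (1/2 + 3))**2*(4*(1/8) - 26*(25 - 10)) = (0 + 7/2)**2*(1/2 - 26*15) = (7/2)**2*(1/2 - 390) = (49/4)*(-779/2) = -38171/8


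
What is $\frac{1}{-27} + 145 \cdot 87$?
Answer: $\frac{340604}{27} \approx 12615.0$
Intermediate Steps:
$\frac{1}{-27} + 145 \cdot 87 = - \frac{1}{27} + 12615 = \frac{340604}{27}$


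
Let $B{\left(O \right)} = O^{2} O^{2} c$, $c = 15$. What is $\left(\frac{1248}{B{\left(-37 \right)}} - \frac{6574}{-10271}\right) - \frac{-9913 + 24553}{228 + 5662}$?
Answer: $- \frac{104619316368186}{56689799973295} \approx -1.8455$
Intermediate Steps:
$B{\left(O \right)} = 15 O^{4}$ ($B{\left(O \right)} = O^{2} O^{2} \cdot 15 = O^{4} \cdot 15 = 15 O^{4}$)
$\left(\frac{1248}{B{\left(-37 \right)}} - \frac{6574}{-10271}\right) - \frac{-9913 + 24553}{228 + 5662} = \left(\frac{1248}{15 \left(-37\right)^{4}} - \frac{6574}{-10271}\right) - \frac{-9913 + 24553}{228 + 5662} = \left(\frac{1248}{15 \cdot 1874161} - - \frac{6574}{10271}\right) - \frac{14640}{5890} = \left(\frac{1248}{28112415} + \frac{6574}{10271}\right) - 14640 \cdot \frac{1}{5890} = \left(1248 \cdot \frac{1}{28112415} + \frac{6574}{10271}\right) - \frac{1464}{589} = \left(\frac{416}{9370805} + \frac{6574}{10271}\right) - \frac{1464}{589} = \frac{61607944806}{96247538155} - \frac{1464}{589} = - \frac{104619316368186}{56689799973295}$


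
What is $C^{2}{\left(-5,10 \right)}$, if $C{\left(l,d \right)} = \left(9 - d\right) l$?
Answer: $25$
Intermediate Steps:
$C{\left(l,d \right)} = l \left(9 - d\right)$
$C^{2}{\left(-5,10 \right)} = \left(- 5 \left(9 - 10\right)\right)^{2} = \left(\left(-5\right) \left(-1\right)\right)^{2} = 5^{2} = 25$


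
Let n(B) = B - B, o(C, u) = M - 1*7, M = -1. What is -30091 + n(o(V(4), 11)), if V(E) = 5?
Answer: -30091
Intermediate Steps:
o(C, u) = -8 (o(C, u) = -1 - 1*7 = -1 - 7 = -8)
n(B) = 0
-30091 + n(o(V(4), 11)) = -30091 + 0 = -30091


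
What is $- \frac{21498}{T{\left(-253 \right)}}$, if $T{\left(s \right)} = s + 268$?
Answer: $- \frac{7166}{5} \approx -1433.2$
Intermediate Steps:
$T{\left(s \right)} = 268 + s$
$- \frac{21498}{T{\left(-253 \right)}} = - \frac{21498}{268 - 253} = - \frac{21498}{15} = \left(-21498\right) \frac{1}{15} = - \frac{7166}{5}$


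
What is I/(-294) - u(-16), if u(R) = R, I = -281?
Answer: 4985/294 ≈ 16.956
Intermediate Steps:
I/(-294) - u(-16) = -281/(-294) - 1*(-16) = -281*(-1/294) + 16 = 281/294 + 16 = 4985/294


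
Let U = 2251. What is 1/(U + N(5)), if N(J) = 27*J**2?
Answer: 1/2926 ≈ 0.00034176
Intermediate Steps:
1/(U + N(5)) = 1/(2251 + 27*5**2) = 1/(2251 + 27*25) = 1/(2251 + 675) = 1/2926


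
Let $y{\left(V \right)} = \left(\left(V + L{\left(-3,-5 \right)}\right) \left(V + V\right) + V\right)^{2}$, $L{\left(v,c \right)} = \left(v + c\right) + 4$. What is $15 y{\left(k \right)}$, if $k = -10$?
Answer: $1093500$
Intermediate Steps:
$L{\left(v,c \right)} = 4 + c + v$ ($L{\left(v,c \right)} = \left(c + v\right) + 4 = 4 + c + v$)
$y{\left(V \right)} = \left(V + 2 V \left(-4 + V\right)\right)^{2}$ ($y{\left(V \right)} = \left(\left(V - 4\right) \left(V + V\right) + V\right)^{2} = \left(\left(V - 4\right) 2 V + V\right)^{2} = \left(\left(-4 + V\right) 2 V + V\right)^{2} = \left(2 V \left(-4 + V\right) + V\right)^{2} = \left(V + 2 V \left(-4 + V\right)\right)^{2}$)
$15 y{\left(k \right)} = 15 \left(-10\right)^{2} \left(-7 + 2 \left(-10\right)\right)^{2} = 15 \cdot 100 \left(-7 - 20\right)^{2} = 15 \cdot 100 \left(-27\right)^{2} = 15 \cdot 100 \cdot 729 = 15 \cdot 72900 = 1093500$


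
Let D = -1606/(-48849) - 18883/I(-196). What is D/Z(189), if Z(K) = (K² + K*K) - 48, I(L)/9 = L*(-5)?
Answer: -302750249/10253324987640 ≈ -2.9527e-5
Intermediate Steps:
I(L) = -45*L (I(L) = 9*(L*(-5)) = 9*(-5*L) = -45*L)
Z(K) = -48 + 2*K² (Z(K) = (K² + K²) - 48 = 2*K² - 48 = -48 + 2*K²)
D = -302750249/143616060 (D = -1606/(-48849) - 18883/((-45*(-196))) = -1606*(-1/48849) - 18883/8820 = 1606/48849 - 18883*1/8820 = 1606/48849 - 18883/8820 = -302750249/143616060 ≈ -2.1081)
D/Z(189) = -302750249/(143616060*(-48 + 2*189²)) = -302750249/(143616060*(-48 + 2*35721)) = -302750249/(143616060*(-48 + 71442)) = -302750249/143616060/71394 = -302750249/143616060*1/71394 = -302750249/10253324987640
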